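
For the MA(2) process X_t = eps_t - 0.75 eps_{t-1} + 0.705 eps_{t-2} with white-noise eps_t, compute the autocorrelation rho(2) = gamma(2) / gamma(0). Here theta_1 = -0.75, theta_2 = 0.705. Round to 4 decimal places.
\rho(2) = 0.3423

For an MA(q) process with theta_0 = 1, the autocovariance is
  gamma(k) = sigma^2 * sum_{i=0..q-k} theta_i * theta_{i+k},
and rho(k) = gamma(k) / gamma(0). Sigma^2 cancels.
  numerator   = (1)*(0.705) = 0.705.
  denominator = (1)^2 + (-0.75)^2 + (0.705)^2 = 2.059525.
  rho(2) = 0.705 / 2.059525 = 0.3423.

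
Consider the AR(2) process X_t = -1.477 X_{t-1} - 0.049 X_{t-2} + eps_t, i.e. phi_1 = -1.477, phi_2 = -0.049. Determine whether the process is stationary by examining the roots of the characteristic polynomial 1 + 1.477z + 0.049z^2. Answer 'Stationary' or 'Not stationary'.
\text{Not stationary}

The AR(p) characteristic polynomial is P(z) = 1 + 1.477z + 0.049z^2.
Stationarity requires all roots to lie outside the unit circle, i.e. |z| > 1 for every root.
Set 1 + (1.477) z + (0.049) z^2 = 0, i.e. a z^2 + b z + c = 0 with a = 0.049, b = 1.477, c = 1.
Discriminant D = b^2 - 4ac = (1.477)^2 - 4*(0.049)*1 = 2.181529 - (0.196) = 1.985529.
D >= 0, so the roots are real: z = (-b +/- sqrt(D)) / (2a) = (-1.477 +/- 1.409088) / (0.098).
  z_1 = (-1.477 + 1.409088) / (0.098) = -0.693,   |z_1| = 0.693.
  z_2 = (-1.477 - 1.409088) / (0.098) = -29.4499,   |z_2| = 29.4499.
Moduli of all roots: 0.6930, 29.4499.
All moduli strictly greater than 1? No.
Verdict: Not stationary.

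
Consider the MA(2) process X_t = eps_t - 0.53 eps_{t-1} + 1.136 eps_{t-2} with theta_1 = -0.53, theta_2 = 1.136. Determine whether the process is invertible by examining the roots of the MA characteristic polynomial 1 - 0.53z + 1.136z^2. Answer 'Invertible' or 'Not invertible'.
\text{Not invertible}

The MA(q) characteristic polynomial is P(z) = 1 - 0.53z + 1.136z^2.
Invertibility requires all roots to lie outside the unit circle, i.e. |z| > 1 for every root.
Set 1 + (-0.53) z + (1.136) z^2 = 0, i.e. a z^2 + b z + c = 0 with a = 1.136, b = -0.53, c = 1.
Discriminant D = b^2 - 4ac = (-0.53)^2 - 4*(1.136)*1 = 0.2809 - (4.544) = -4.2631.
D < 0, so the roots are the complex-conjugate pair z = (-b +/- i sqrt(-D)) / (2a) = 0.2333 +/- 0.9088i.
For a conjugate pair |z|^2 = z * conj(z) = (product of roots) = c/a = 1/(1.136) = 0.880282, so |z| = sqrt(0.880282) = 0.9382 for both roots.
Moduli of all roots: 0.9382, 0.9382.
All moduli strictly greater than 1? No.
Verdict: Not invertible.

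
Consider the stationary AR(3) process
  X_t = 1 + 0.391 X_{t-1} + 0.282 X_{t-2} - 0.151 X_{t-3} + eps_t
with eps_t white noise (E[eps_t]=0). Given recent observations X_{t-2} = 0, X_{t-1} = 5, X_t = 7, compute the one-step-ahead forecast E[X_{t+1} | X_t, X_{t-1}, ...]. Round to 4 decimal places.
E[X_{t+1} \mid \mathcal F_t] = 5.1470

For an AR(p) model X_t = c + sum_i phi_i X_{t-i} + eps_t, the
one-step-ahead conditional mean is
  E[X_{t+1} | X_t, ...] = c + sum_i phi_i X_{t+1-i}.
Substitute known values:
  E[X_{t+1} | ...] = 1 + (0.391) * (7) + (0.282) * (5) + (-0.151) * (0)
                   = 5.1470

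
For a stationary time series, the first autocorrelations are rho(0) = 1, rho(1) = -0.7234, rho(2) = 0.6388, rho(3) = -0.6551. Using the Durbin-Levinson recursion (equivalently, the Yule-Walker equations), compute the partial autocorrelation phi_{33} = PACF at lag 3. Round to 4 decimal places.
\phi_{33} = -0.2890

The PACF at lag k is phi_{kk}, the last component of the solution
to the Yule-Walker system G_k phi = r_k where
  (G_k)_{ij} = rho(|i - j|), (r_k)_i = rho(i), i,j = 1..k.
Equivalently, Durbin-Levinson gives phi_{kk} iteratively:
  phi_{11} = rho(1)
  phi_{kk} = [rho(k) - sum_{j=1..k-1} phi_{k-1,j} rho(k-j)]
            / [1 - sum_{j=1..k-1} phi_{k-1,j} rho(j)],
  phi_{k,j} = phi_{k-1,j} - phi_{kk} phi_{k-1,k-j},  j = 1..k-1.
Step k = 1:
  phi_11 = rho(1) = -0.7234.
Step k = 2:
  phi_22 = [rho(2) - phi_11 rho(1)] / [1 - phi_11 rho(1)] = [0.6388 - (-0.7234)(-0.7234)] / [1 - (-0.7234)(-0.7234)]
         = 0.11549244 / 0.47669244 = 0.242279.
  Update: phi_21 = phi_11 - phi_22 phi_11 = -0.7234 - (0.242279)(-0.7234) = -0.548136.
Step k = 3:
  phi_33 = [rho(3) - phi_21 rho(2) - phi_22 rho(1)] / [1 - phi_21 rho(1) - phi_22 rho(2)]
    numerator   = -0.6551 - (-0.548136)(0.6388) - (0.242279)(-0.7234) = -0.12968657
    denominator = 1 - (-0.548136)(-0.7234) - (0.242279)(0.6388) = 0.44871108
  phi_33 = -0.12968657 / 0.44871108 = -0.289.
Therefore phi_{33} = -0.2890.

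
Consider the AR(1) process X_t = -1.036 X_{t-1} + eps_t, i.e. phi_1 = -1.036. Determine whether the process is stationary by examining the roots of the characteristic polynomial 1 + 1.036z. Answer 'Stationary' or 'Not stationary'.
\text{Not stationary}

The AR(p) characteristic polynomial is P(z) = 1 + 1.036z.
Stationarity requires all roots to lie outside the unit circle, i.e. |z| > 1 for every root.
This is linear in z: 1 + (1.036) z = 0  =>  z = -1/(1.036) = -0.965251,  |z| = 0.965251.
Moduli of all roots: 0.9653.
All moduli strictly greater than 1? No.
Verdict: Not stationary.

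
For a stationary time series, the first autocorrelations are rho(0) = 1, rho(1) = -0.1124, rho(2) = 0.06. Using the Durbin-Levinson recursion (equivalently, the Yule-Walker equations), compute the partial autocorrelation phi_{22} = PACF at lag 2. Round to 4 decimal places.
\phi_{22} = 0.0480

The PACF at lag k is phi_{kk}, the last component of the solution
to the Yule-Walker system G_k phi = r_k where
  (G_k)_{ij} = rho(|i - j|), (r_k)_i = rho(i), i,j = 1..k.
Equivalently, Durbin-Levinson gives phi_{kk} iteratively:
  phi_{11} = rho(1)
  phi_{kk} = [rho(k) - sum_{j=1..k-1} phi_{k-1,j} rho(k-j)]
            / [1 - sum_{j=1..k-1} phi_{k-1,j} rho(j)],
  phi_{k,j} = phi_{k-1,j} - phi_{kk} phi_{k-1,k-j},  j = 1..k-1.
Step k = 1:
  phi_11 = rho(1) = -0.1124.
Step k = 2:
  phi_22 = [rho(2) - phi_11 rho(1)] / [1 - phi_11 rho(1)] = [0.06 - (-0.1124)(-0.1124)] / [1 - (-0.1124)(-0.1124)]
         = 0.04736624 / 0.98736624 = 0.048.
Therefore phi_{22} = 0.0480.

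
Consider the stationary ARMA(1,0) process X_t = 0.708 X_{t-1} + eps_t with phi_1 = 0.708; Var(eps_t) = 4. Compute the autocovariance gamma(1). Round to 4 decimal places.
\gamma(1) = 5.6784

Multiply the model equation by X_{t-k} and take expectations. With theta_0 = psi_0 = 1 and psi_j the MA(infinity) weights, this gives
  gamma(k) - sum_i phi_i gamma(k-i) = c_k,
  c_k = sigma^2 * sum_{j=k..q} theta_j psi_{j-k}   (c_k = 0 for k > q),
using gamma(-m) = gamma(m).
Pure AR (q = 0): c_0 = sigma^2 = 4, c_k = 0 for k >= 1.
Equations for k = 0 and k = 1 (AR order 1):
  gamma(0) = phi_1 gamma(1) + c_0
  gamma(1) = phi_1 gamma(0) + c_1
Substituting the second into the first: gamma(0) (1 - phi_1^2) = c_0 + phi_1 c_1, so
  gamma(0) = c_0 / (1 - phi_1^2) = 4 / (1 - (0.708)^2) = 4 / 0.498736 = 8.020275.
  gamma(1) = phi_1 gamma(0) = (0.708)(8.020275) = 5.678355.
Therefore gamma(1) = 5.6784 (to 4 decimal places).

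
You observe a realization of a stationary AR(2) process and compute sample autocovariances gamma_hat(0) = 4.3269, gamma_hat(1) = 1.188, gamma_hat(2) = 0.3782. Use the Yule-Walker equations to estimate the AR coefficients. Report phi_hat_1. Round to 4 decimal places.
\hat\phi_{1} = 0.2710

The Yule-Walker equations for an AR(p) process read, in matrix form,
  Gamma_p phi = r_p,   with   (Gamma_p)_{ij} = gamma(|i - j|),
                       (r_p)_i = gamma(i),   i,j = 1..p.
Substitute the sample gammas (Toeplitz matrix and right-hand side of size 2):
  Gamma_p = [[4.3269, 1.188], [1.188, 4.3269]]
  r_p     = [1.188, 0.3782]
Written out:
  4.3269 phi_1 + 1.188 phi_2 = 1.188
  1.188 phi_1 + 4.3269 phi_2 = 0.3782
Solve by Cramer's rule:
  det = gamma(0)^2 - gamma(1)^2 = (4.3269)^2 - (1.188)^2 = 18.72206361 - 1.411344 = 17.31071961
  phi_hat_1 = [gamma(1) gamma(0) - gamma(1) gamma(2)] / det = [(1.188)(4.3269) - (1.188)(0.3782)] / 17.31071961 = 4.6910556 / 17.31071961 = 0.271
  phi_hat_2 = [gamma(0) gamma(2) - gamma(1)^2] / det = [(4.3269)(0.3782) - (1.188)^2] / 17.31071961 = 0.22508958 / 17.31071961 = 0.013
So phi_hat = [0.2710, 0.0130].
Therefore phi_hat_1 = 0.2710.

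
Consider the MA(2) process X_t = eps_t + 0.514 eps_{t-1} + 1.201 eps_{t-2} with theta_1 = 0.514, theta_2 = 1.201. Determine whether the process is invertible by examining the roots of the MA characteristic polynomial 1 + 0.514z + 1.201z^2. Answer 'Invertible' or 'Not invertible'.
\text{Not invertible}

The MA(q) characteristic polynomial is P(z) = 1 + 0.514z + 1.201z^2.
Invertibility requires all roots to lie outside the unit circle, i.e. |z| > 1 for every root.
Set 1 + (0.514) z + (1.201) z^2 = 0, i.e. a z^2 + b z + c = 0 with a = 1.201, b = 0.514, c = 1.
Discriminant D = b^2 - 4ac = (0.514)^2 - 4*(1.201)*1 = 0.264196 - (4.804) = -4.539804.
D < 0, so the roots are the complex-conjugate pair z = (-b +/- i sqrt(-D)) / (2a) = -0.214 +/- 0.887i.
For a conjugate pair |z|^2 = z * conj(z) = (product of roots) = c/a = 1/(1.201) = 0.832639, so |z| = sqrt(0.832639) = 0.9125 for both roots.
Moduli of all roots: 0.9125, 0.9125.
All moduli strictly greater than 1? No.
Verdict: Not invertible.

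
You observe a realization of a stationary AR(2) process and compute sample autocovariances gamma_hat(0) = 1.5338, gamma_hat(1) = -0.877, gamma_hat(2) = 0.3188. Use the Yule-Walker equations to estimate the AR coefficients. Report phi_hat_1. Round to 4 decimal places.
\hat\phi_{1} = -0.6729

The Yule-Walker equations for an AR(p) process read, in matrix form,
  Gamma_p phi = r_p,   with   (Gamma_p)_{ij} = gamma(|i - j|),
                       (r_p)_i = gamma(i),   i,j = 1..p.
Substitute the sample gammas (Toeplitz matrix and right-hand side of size 2):
  Gamma_p = [[1.5338, -0.877], [-0.877, 1.5338]]
  r_p     = [-0.877, 0.3188]
Written out:
  1.5338 phi_1 - 0.877 phi_2 = -0.877
  -0.877 phi_1 + 1.5338 phi_2 = 0.3188
Solve by Cramer's rule:
  det = gamma(0)^2 - gamma(1)^2 = (1.5338)^2 - (-0.877)^2 = 2.35254244 - 0.769129 = 1.58341344
  phi_hat_1 = [gamma(1) gamma(0) - gamma(1) gamma(2)] / det = [(-0.877)(1.5338) - (-0.877)(0.3188)] / 1.58341344 = -1.065555 / 1.58341344 = -0.6729
  phi_hat_2 = [gamma(0) gamma(2) - gamma(1)^2] / det = [(1.5338)(0.3188) - (-0.877)^2] / 1.58341344 = -0.28015356 / 1.58341344 = -0.1769
So phi_hat = [-0.6729, -0.1769].
Therefore phi_hat_1 = -0.6729.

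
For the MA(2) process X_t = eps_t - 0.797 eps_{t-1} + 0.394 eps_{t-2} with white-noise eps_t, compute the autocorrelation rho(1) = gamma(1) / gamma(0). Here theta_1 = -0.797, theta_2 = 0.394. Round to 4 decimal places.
\rho(1) = -0.6205

For an MA(q) process with theta_0 = 1, the autocovariance is
  gamma(k) = sigma^2 * sum_{i=0..q-k} theta_i * theta_{i+k},
and rho(k) = gamma(k) / gamma(0). Sigma^2 cancels.
  numerator   = (1)*(-0.797) + (-0.797)*(0.394) = -1.111018.
  denominator = (1)^2 + (-0.797)^2 + (0.394)^2 = 1.790445.
  rho(1) = -1.111018 / 1.790445 = -0.6205.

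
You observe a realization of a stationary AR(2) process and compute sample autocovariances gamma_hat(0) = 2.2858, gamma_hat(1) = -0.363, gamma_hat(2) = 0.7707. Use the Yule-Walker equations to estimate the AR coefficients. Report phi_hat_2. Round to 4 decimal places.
\hat\phi_{2} = 0.3200

The Yule-Walker equations for an AR(p) process read, in matrix form,
  Gamma_p phi = r_p,   with   (Gamma_p)_{ij} = gamma(|i - j|),
                       (r_p)_i = gamma(i),   i,j = 1..p.
Substitute the sample gammas (Toeplitz matrix and right-hand side of size 2):
  Gamma_p = [[2.2858, -0.363], [-0.363, 2.2858]]
  r_p     = [-0.363, 0.7707]
Written out:
  2.2858 phi_1 - 0.363 phi_2 = -0.363
  -0.363 phi_1 + 2.2858 phi_2 = 0.7707
Solve by Cramer's rule:
  det = gamma(0)^2 - gamma(1)^2 = (2.2858)^2 - (-0.363)^2 = 5.22488164 - 0.131769 = 5.09311264
  phi_hat_1 = [gamma(1) gamma(0) - gamma(1) gamma(2)] / det = [(-0.363)(2.2858) - (-0.363)(0.7707)] / 5.09311264 = -0.5499813 / 5.09311264 = -0.108
  phi_hat_2 = [gamma(0) gamma(2) - gamma(1)^2] / det = [(2.2858)(0.7707) - (-0.363)^2] / 5.09311264 = 1.62989706 / 5.09311264 = 0.32
So phi_hat = [-0.1080, 0.3200].
Therefore phi_hat_2 = 0.3200.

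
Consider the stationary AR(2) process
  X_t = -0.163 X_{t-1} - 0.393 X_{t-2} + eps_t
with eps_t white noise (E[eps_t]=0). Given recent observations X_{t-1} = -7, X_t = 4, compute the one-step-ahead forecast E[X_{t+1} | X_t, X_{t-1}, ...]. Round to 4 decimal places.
E[X_{t+1} \mid \mathcal F_t] = 2.0990

For an AR(p) model X_t = c + sum_i phi_i X_{t-i} + eps_t, the
one-step-ahead conditional mean is
  E[X_{t+1} | X_t, ...] = c + sum_i phi_i X_{t+1-i}.
Substitute known values:
  E[X_{t+1} | ...] = (-0.163) * (4) + (-0.393) * (-7)
                   = 2.0990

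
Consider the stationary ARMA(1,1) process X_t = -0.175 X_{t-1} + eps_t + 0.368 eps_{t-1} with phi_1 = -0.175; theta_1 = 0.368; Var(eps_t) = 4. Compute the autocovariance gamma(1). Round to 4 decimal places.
\gamma(1) = 0.7451

Multiply the model equation by X_{t-k} and take expectations. With theta_0 = psi_0 = 1 and psi_j the MA(infinity) weights, this gives
  gamma(k) - sum_i phi_i gamma(k-i) = c_k,
  c_k = sigma^2 * sum_{j=k..q} theta_j psi_{j-k}   (c_k = 0 for k > q),
using gamma(-m) = gamma(m).
psi-weights needed (psi_j = theta_j + sum_i phi_i psi_{j-i}):
  psi_1 = theta_1 + phi_1 = 0.368 + (-0.175) = 0.193
Right-hand sides:
  c_0 = sigma^2 (1 + theta_1 psi_1) = 4 * (1 + (0.368)(0.193)) = 4 * 1.071024 = 4.284096
  c_1 = sigma^2 theta_1 = 4 * (0.368) = 1.472
  c_2 = 0
Equations for k = 0 and k = 1 (AR order 1):
  gamma(0) = phi_1 gamma(1) + c_0
  gamma(1) = phi_1 gamma(0) + c_1
Substituting the second into the first: gamma(0) (1 - phi_1^2) = c_0 + phi_1 c_1, so
  gamma(0) = (c_0 + phi_1 c_1) / (1 - phi_1^2) = (4.284096 + (-0.175)(1.472)) / (1 - (-0.175)^2) = 4.026496 / 0.969375 = 4.153703.
  gamma(1) = phi_1 gamma(0) + c_1 = (-0.175)(4.153703) + (1.472) = 0.745102.
Therefore gamma(1) = 0.7451 (to 4 decimal places).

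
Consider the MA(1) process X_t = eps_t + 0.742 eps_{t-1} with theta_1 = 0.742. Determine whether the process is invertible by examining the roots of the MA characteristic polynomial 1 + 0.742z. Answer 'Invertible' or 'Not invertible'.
\text{Invertible}

The MA(q) characteristic polynomial is P(z) = 1 + 0.742z.
Invertibility requires all roots to lie outside the unit circle, i.e. |z| > 1 for every root.
This is linear in z: 1 + (0.742) z = 0  =>  z = -1/(0.742) = -1.347709,  |z| = 1.347709.
Moduli of all roots: 1.3477.
All moduli strictly greater than 1? Yes.
Verdict: Invertible.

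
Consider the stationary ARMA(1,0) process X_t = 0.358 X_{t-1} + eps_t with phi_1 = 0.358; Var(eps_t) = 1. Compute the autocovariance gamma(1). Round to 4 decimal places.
\gamma(1) = 0.4106

Multiply the model equation by X_{t-k} and take expectations. With theta_0 = psi_0 = 1 and psi_j the MA(infinity) weights, this gives
  gamma(k) - sum_i phi_i gamma(k-i) = c_k,
  c_k = sigma^2 * sum_{j=k..q} theta_j psi_{j-k}   (c_k = 0 for k > q),
using gamma(-m) = gamma(m).
Pure AR (q = 0): c_0 = sigma^2 = 1, c_k = 0 for k >= 1.
Equations for k = 0 and k = 1 (AR order 1):
  gamma(0) = phi_1 gamma(1) + c_0
  gamma(1) = phi_1 gamma(0) + c_1
Substituting the second into the first: gamma(0) (1 - phi_1^2) = c_0 + phi_1 c_1, so
  gamma(0) = c_0 / (1 - phi_1^2) = 1 / (1 - (0.358)^2) = 1 / 0.871836 = 1.147005.
  gamma(1) = phi_1 gamma(0) = (0.358)(1.147005) = 0.410628.
Therefore gamma(1) = 0.4106 (to 4 decimal places).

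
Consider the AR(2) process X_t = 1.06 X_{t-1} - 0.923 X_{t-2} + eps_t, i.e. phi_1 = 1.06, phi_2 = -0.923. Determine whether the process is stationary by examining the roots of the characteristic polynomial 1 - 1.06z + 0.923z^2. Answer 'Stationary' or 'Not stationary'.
\text{Stationary}

The AR(p) characteristic polynomial is P(z) = 1 - 1.06z + 0.923z^2.
Stationarity requires all roots to lie outside the unit circle, i.e. |z| > 1 for every root.
Set 1 + (-1.06) z + (0.923) z^2 = 0, i.e. a z^2 + b z + c = 0 with a = 0.923, b = -1.06, c = 1.
Discriminant D = b^2 - 4ac = (-1.06)^2 - 4*(0.923)*1 = 1.1236 - (3.692) = -2.5684.
D < 0, so the roots are the complex-conjugate pair z = (-b +/- i sqrt(-D)) / (2a) = 0.5742 +/- 0.8682i.
For a conjugate pair |z|^2 = z * conj(z) = (product of roots) = c/a = 1/(0.923) = 1.083424, so |z| = sqrt(1.083424) = 1.0409 for both roots.
Moduli of all roots: 1.0409, 1.0409.
All moduli strictly greater than 1? Yes.
Verdict: Stationary.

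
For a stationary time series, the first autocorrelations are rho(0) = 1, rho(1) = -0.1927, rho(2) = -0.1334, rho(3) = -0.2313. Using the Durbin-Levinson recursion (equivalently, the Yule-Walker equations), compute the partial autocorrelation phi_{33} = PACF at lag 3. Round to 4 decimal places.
\phi_{33} = -0.3170

The PACF at lag k is phi_{kk}, the last component of the solution
to the Yule-Walker system G_k phi = r_k where
  (G_k)_{ij} = rho(|i - j|), (r_k)_i = rho(i), i,j = 1..k.
Equivalently, Durbin-Levinson gives phi_{kk} iteratively:
  phi_{11} = rho(1)
  phi_{kk} = [rho(k) - sum_{j=1..k-1} phi_{k-1,j} rho(k-j)]
            / [1 - sum_{j=1..k-1} phi_{k-1,j} rho(j)],
  phi_{k,j} = phi_{k-1,j} - phi_{kk} phi_{k-1,k-j},  j = 1..k-1.
Step k = 1:
  phi_11 = rho(1) = -0.1927.
Step k = 2:
  phi_22 = [rho(2) - phi_11 rho(1)] / [1 - phi_11 rho(1)] = [-0.1334 - (-0.1927)(-0.1927)] / [1 - (-0.1927)(-0.1927)]
         = -0.17053329 / 0.96286671 = -0.17711.
  Update: phi_21 = phi_11 - phi_22 phi_11 = -0.1927 - (-0.17711)(-0.1927) = -0.226829.
Step k = 3:
  phi_33 = [rho(3) - phi_21 rho(2) - phi_22 rho(1)] / [1 - phi_21 rho(1) - phi_22 rho(2)]
    numerator   = -0.2313 - (-0.226829)(-0.1334) - (-0.17711)(-0.1927) = -0.29568809
    denominator = 1 - (-0.226829)(-0.1927) - (-0.17711)(-0.1334) = 0.93266356
  phi_33 = -0.29568809 / 0.93266356 = -0.317.
Therefore phi_{33} = -0.3170.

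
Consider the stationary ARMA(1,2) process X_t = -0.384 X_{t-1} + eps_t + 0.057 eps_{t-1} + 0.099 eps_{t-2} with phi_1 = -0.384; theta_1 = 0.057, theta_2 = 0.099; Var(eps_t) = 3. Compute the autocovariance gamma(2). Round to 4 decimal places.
\gamma(2) = 0.7845

Multiply the model equation by X_{t-k} and take expectations. With theta_0 = psi_0 = 1 and psi_j the MA(infinity) weights, this gives
  gamma(k) - sum_i phi_i gamma(k-i) = c_k,
  c_k = sigma^2 * sum_{j=k..q} theta_j psi_{j-k}   (c_k = 0 for k > q),
using gamma(-m) = gamma(m).
psi-weights needed (psi_j = theta_j + sum_i phi_i psi_{j-i}):
  psi_1 = theta_1 + phi_1 = 0.057 + (-0.384) = -0.327
  psi_2 = theta_2 + phi_1 psi_1 = 0.099 + (-0.384)(-0.327) = 0.224568
Right-hand sides:
  c_0 = sigma^2 (1 + theta_1 psi_1 + theta_2 psi_2) = 3 * (1 + (0.057)(-0.327) + (0.099)(0.224568)) = 3 * 1.003593 = 3.01078
  c_1 = sigma^2 (theta_1 + theta_2 psi_1) = 3 * (0.057 + (0.099)(-0.327)) = 0.073881
  c_2 = sigma^2 theta_2 = 3 * (0.099) = 0.297
Equations for k = 0 and k = 1 (AR order 1):
  gamma(0) = phi_1 gamma(1) + c_0
  gamma(1) = phi_1 gamma(0) + c_1
Substituting the second into the first: gamma(0) (1 - phi_1^2) = c_0 + phi_1 c_1, so
  gamma(0) = (c_0 + phi_1 c_1) / (1 - phi_1^2) = (3.01078 + (-0.384)(0.073881)) / (1 - (-0.384)^2) = 2.982409 / 0.852544 = 3.498247.
  gamma(1) = phi_1 gamma(0) + c_1 = (-0.384)(3.498247) + (0.073881) = -1.269446.
For k = 2: gamma(2) = phi_1 gamma(1) + c_2
  = (-0.384)(-1.269446) + (0.297) = 0.784467.
Therefore gamma(2) = 0.7845 (to 4 decimal places).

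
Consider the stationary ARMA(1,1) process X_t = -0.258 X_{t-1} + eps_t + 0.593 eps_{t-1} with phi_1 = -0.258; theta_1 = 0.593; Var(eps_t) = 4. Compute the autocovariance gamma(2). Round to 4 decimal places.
\gamma(2) = -0.3137

Multiply the model equation by X_{t-k} and take expectations. With theta_0 = psi_0 = 1 and psi_j the MA(infinity) weights, this gives
  gamma(k) - sum_i phi_i gamma(k-i) = c_k,
  c_k = sigma^2 * sum_{j=k..q} theta_j psi_{j-k}   (c_k = 0 for k > q),
using gamma(-m) = gamma(m).
psi-weights needed (psi_j = theta_j + sum_i phi_i psi_{j-i}):
  psi_1 = theta_1 + phi_1 = 0.593 + (-0.258) = 0.335
Right-hand sides:
  c_0 = sigma^2 (1 + theta_1 psi_1) = 4 * (1 + (0.593)(0.335)) = 4 * 1.198655 = 4.79462
  c_1 = sigma^2 theta_1 = 4 * (0.593) = 2.372
  c_2 = 0
Equations for k = 0 and k = 1 (AR order 1):
  gamma(0) = phi_1 gamma(1) + c_0
  gamma(1) = phi_1 gamma(0) + c_1
Substituting the second into the first: gamma(0) (1 - phi_1^2) = c_0 + phi_1 c_1, so
  gamma(0) = (c_0 + phi_1 c_1) / (1 - phi_1^2) = (4.79462 + (-0.258)(2.372)) / (1 - (-0.258)^2) = 4.182644 / 0.933436 = 4.480911.
  gamma(1) = phi_1 gamma(0) + c_1 = (-0.258)(4.480911) + (2.372) = 1.215925.
For k = 2 (> q): gamma(2) = phi_1 gamma(1) = (-0.258)(1.215925) = -0.313709.
Therefore gamma(2) = -0.3137 (to 4 decimal places).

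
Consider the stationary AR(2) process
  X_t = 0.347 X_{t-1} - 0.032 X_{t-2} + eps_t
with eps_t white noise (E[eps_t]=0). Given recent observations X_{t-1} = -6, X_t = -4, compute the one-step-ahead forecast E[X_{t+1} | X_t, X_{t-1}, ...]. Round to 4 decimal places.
E[X_{t+1} \mid \mathcal F_t] = -1.1960

For an AR(p) model X_t = c + sum_i phi_i X_{t-i} + eps_t, the
one-step-ahead conditional mean is
  E[X_{t+1} | X_t, ...] = c + sum_i phi_i X_{t+1-i}.
Substitute known values:
  E[X_{t+1} | ...] = (0.347) * (-4) + (-0.032) * (-6)
                   = -1.1960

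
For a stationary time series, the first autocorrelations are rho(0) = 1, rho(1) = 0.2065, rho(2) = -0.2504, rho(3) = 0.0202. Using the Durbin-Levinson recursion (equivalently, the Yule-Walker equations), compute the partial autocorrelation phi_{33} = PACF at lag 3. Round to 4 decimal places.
\phi_{33} = 0.1740

The PACF at lag k is phi_{kk}, the last component of the solution
to the Yule-Walker system G_k phi = r_k where
  (G_k)_{ij} = rho(|i - j|), (r_k)_i = rho(i), i,j = 1..k.
Equivalently, Durbin-Levinson gives phi_{kk} iteratively:
  phi_{11} = rho(1)
  phi_{kk} = [rho(k) - sum_{j=1..k-1} phi_{k-1,j} rho(k-j)]
            / [1 - sum_{j=1..k-1} phi_{k-1,j} rho(j)],
  phi_{k,j} = phi_{k-1,j} - phi_{kk} phi_{k-1,k-j},  j = 1..k-1.
Step k = 1:
  phi_11 = rho(1) = 0.2065.
Step k = 2:
  phi_22 = [rho(2) - phi_11 rho(1)] / [1 - phi_11 rho(1)] = [-0.2504 - (0.2065)(0.2065)] / [1 - (0.2065)(0.2065)]
         = -0.29304225 / 0.95735775 = -0.306095.
  Update: phi_21 = phi_11 - phi_22 phi_11 = 0.2065 - (-0.306095)(0.2065) = 0.269709.
Step k = 3:
  phi_33 = [rho(3) - phi_21 rho(2) - phi_22 rho(1)] / [1 - phi_21 rho(1) - phi_22 rho(2)]
    numerator   = 0.0202 - (0.269709)(-0.2504) - (-0.306095)(0.2065) = 0.15094361
    denominator = 1 - (0.269709)(0.2065) - (-0.306095)(-0.2504) = 0.86765903
  phi_33 = 0.15094361 / 0.86765903 = 0.174.
Therefore phi_{33} = 0.1740.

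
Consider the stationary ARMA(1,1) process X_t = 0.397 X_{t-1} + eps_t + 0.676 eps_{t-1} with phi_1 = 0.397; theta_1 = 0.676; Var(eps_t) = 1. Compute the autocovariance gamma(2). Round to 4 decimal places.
\gamma(2) = 0.6414

Multiply the model equation by X_{t-k} and take expectations. With theta_0 = psi_0 = 1 and psi_j the MA(infinity) weights, this gives
  gamma(k) - sum_i phi_i gamma(k-i) = c_k,
  c_k = sigma^2 * sum_{j=k..q} theta_j psi_{j-k}   (c_k = 0 for k > q),
using gamma(-m) = gamma(m).
psi-weights needed (psi_j = theta_j + sum_i phi_i psi_{j-i}):
  psi_1 = theta_1 + phi_1 = 0.676 + (0.397) = 1.073
Right-hand sides:
  c_0 = sigma^2 (1 + theta_1 psi_1) = 1 * (1 + (0.676)(1.073)) = 1 * 1.725348 = 1.725348
  c_1 = sigma^2 theta_1 = 1 * (0.676) = 0.676
  c_2 = 0
Equations for k = 0 and k = 1 (AR order 1):
  gamma(0) = phi_1 gamma(1) + c_0
  gamma(1) = phi_1 gamma(0) + c_1
Substituting the second into the first: gamma(0) (1 - phi_1^2) = c_0 + phi_1 c_1, so
  gamma(0) = (c_0 + phi_1 c_1) / (1 - phi_1^2) = (1.725348 + (0.397)(0.676)) / (1 - (0.397)^2) = 1.99372 / 0.842391 = 2.366739.
  gamma(1) = phi_1 gamma(0) + c_1 = (0.397)(2.366739) + (0.676) = 1.615596.
For k = 2 (> q): gamma(2) = phi_1 gamma(1) = (0.397)(1.615596) = 0.641391.
Therefore gamma(2) = 0.6414 (to 4 decimal places).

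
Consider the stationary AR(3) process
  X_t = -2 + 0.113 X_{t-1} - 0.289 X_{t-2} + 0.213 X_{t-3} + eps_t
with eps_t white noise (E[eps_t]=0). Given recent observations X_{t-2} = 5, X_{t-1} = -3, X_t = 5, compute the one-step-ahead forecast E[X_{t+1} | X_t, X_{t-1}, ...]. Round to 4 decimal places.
E[X_{t+1} \mid \mathcal F_t] = 0.4970

For an AR(p) model X_t = c + sum_i phi_i X_{t-i} + eps_t, the
one-step-ahead conditional mean is
  E[X_{t+1} | X_t, ...] = c + sum_i phi_i X_{t+1-i}.
Substitute known values:
  E[X_{t+1} | ...] = -2 + (0.113) * (5) + (-0.289) * (-3) + (0.213) * (5)
                   = 0.4970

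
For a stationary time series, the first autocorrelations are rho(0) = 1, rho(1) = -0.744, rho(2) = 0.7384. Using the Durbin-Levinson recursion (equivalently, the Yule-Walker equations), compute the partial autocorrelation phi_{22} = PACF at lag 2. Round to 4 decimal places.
\phi_{22} = 0.4141

The PACF at lag k is phi_{kk}, the last component of the solution
to the Yule-Walker system G_k phi = r_k where
  (G_k)_{ij} = rho(|i - j|), (r_k)_i = rho(i), i,j = 1..k.
Equivalently, Durbin-Levinson gives phi_{kk} iteratively:
  phi_{11} = rho(1)
  phi_{kk} = [rho(k) - sum_{j=1..k-1} phi_{k-1,j} rho(k-j)]
            / [1 - sum_{j=1..k-1} phi_{k-1,j} rho(j)],
  phi_{k,j} = phi_{k-1,j} - phi_{kk} phi_{k-1,k-j},  j = 1..k-1.
Step k = 1:
  phi_11 = rho(1) = -0.744.
Step k = 2:
  phi_22 = [rho(2) - phi_11 rho(1)] / [1 - phi_11 rho(1)] = [0.7384 - (-0.744)(-0.744)] / [1 - (-0.744)(-0.744)]
         = 0.184864 / 0.446464 = 0.4141.
Therefore phi_{22} = 0.4141.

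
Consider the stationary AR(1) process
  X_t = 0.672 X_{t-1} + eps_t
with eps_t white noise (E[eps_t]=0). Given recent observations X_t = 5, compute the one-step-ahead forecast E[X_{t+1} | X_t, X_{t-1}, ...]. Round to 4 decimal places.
E[X_{t+1} \mid \mathcal F_t] = 3.3600

For an AR(p) model X_t = c + sum_i phi_i X_{t-i} + eps_t, the
one-step-ahead conditional mean is
  E[X_{t+1} | X_t, ...] = c + sum_i phi_i X_{t+1-i}.
Substitute known values:
  E[X_{t+1} | ...] = (0.672) * (5)
                   = 3.3600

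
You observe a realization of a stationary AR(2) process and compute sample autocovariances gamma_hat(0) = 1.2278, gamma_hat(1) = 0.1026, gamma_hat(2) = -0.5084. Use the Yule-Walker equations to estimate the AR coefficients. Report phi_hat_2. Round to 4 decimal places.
\hat\phi_{2} = -0.4240

The Yule-Walker equations for an AR(p) process read, in matrix form,
  Gamma_p phi = r_p,   with   (Gamma_p)_{ij} = gamma(|i - j|),
                       (r_p)_i = gamma(i),   i,j = 1..p.
Substitute the sample gammas (Toeplitz matrix and right-hand side of size 2):
  Gamma_p = [[1.2278, 0.1026], [0.1026, 1.2278]]
  r_p     = [0.1026, -0.5084]
Written out:
  1.2278 phi_1 + 0.1026 phi_2 = 0.1026
  0.1026 phi_1 + 1.2278 phi_2 = -0.5084
Solve by Cramer's rule:
  det = gamma(0)^2 - gamma(1)^2 = (1.2278)^2 - (0.1026)^2 = 1.50749284 - 0.01052676 = 1.49696608
  phi_hat_1 = [gamma(1) gamma(0) - gamma(1) gamma(2)] / det = [(0.1026)(1.2278) - (0.1026)(-0.5084)] / 1.49696608 = 0.17813412 / 1.49696608 = 0.119
  phi_hat_2 = [gamma(0) gamma(2) - gamma(1)^2] / det = [(1.2278)(-0.5084) - (0.1026)^2] / 1.49696608 = -0.63474028 / 1.49696608 = -0.424
So phi_hat = [0.1190, -0.4240].
Therefore phi_hat_2 = -0.4240.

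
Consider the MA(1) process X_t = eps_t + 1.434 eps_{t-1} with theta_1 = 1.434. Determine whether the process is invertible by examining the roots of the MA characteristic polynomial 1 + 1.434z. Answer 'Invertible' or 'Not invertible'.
\text{Not invertible}

The MA(q) characteristic polynomial is P(z) = 1 + 1.434z.
Invertibility requires all roots to lie outside the unit circle, i.e. |z| > 1 for every root.
This is linear in z: 1 + (1.434) z = 0  =>  z = -1/(1.434) = -0.69735,  |z| = 0.69735.
Moduli of all roots: 0.6974.
All moduli strictly greater than 1? No.
Verdict: Not invertible.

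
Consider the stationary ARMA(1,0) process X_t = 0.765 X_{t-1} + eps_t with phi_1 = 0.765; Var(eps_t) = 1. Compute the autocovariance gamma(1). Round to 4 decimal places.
\gamma(1) = 1.8444

Multiply the model equation by X_{t-k} and take expectations. With theta_0 = psi_0 = 1 and psi_j the MA(infinity) weights, this gives
  gamma(k) - sum_i phi_i gamma(k-i) = c_k,
  c_k = sigma^2 * sum_{j=k..q} theta_j psi_{j-k}   (c_k = 0 for k > q),
using gamma(-m) = gamma(m).
Pure AR (q = 0): c_0 = sigma^2 = 1, c_k = 0 for k >= 1.
Equations for k = 0 and k = 1 (AR order 1):
  gamma(0) = phi_1 gamma(1) + c_0
  gamma(1) = phi_1 gamma(0) + c_1
Substituting the second into the first: gamma(0) (1 - phi_1^2) = c_0 + phi_1 c_1, so
  gamma(0) = c_0 / (1 - phi_1^2) = 1 / (1 - (0.765)^2) = 1 / 0.414775 = 2.410946.
  gamma(1) = phi_1 gamma(0) = (0.765)(2.410946) = 1.844373.
Therefore gamma(1) = 1.8444 (to 4 decimal places).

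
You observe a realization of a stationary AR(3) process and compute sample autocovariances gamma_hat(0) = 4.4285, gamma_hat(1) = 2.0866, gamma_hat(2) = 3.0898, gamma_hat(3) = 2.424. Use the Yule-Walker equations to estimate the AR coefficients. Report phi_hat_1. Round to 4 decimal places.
\hat\phi_{1} = 0.0180

The Yule-Walker equations for an AR(p) process read, in matrix form,
  Gamma_p phi = r_p,   with   (Gamma_p)_{ij} = gamma(|i - j|),
                       (r_p)_i = gamma(i),   i,j = 1..p.
Substitute the sample gammas (Toeplitz matrix and right-hand side of size 3):
  Gamma_p = [[4.4285, 2.0866, 3.0898], [2.0866, 4.4285, 2.0866], [3.0898, 2.0866, 4.4285]]
  r_p     = [2.0866, 3.0898, 2.424]
Written out (R1..R3):
  (R1) 4.4285 phi_1 + 2.0866 phi_2 + 3.0898 phi_3 = 2.0866
  (R2) 2.0866 phi_1 + 4.4285 phi_2 + 2.0866 phi_3 = 3.0898
  (R3) 3.0898 phi_1 + 2.0866 phi_2 + 4.4285 phi_3 = 2.424
Gaussian elimination:
  R2 <- R2 - (2.0866/4.4285) R1 = R2 - (0.471175) R1:  3.445346 phi_2 + 0.630762 phi_3 = 2.106646
  R3 <- R3 - (3.0898/4.4285) R1 = R3 - (0.697708) R1:  0.630762 phi_2 + 2.272722 phi_3 = 0.968162
  R3 <- R3 - (0.630762/3.445346) R2 = R3 - (0.183077) R2:  2.157244 phi_3 = 0.582485
Back-substitution:
  phi_hat_3 = 0.582485 / 2.157244 = 0.270013
  phi_hat_2 = (2.106646 - (0.630762)(0.270013)) / 3.445346 = 0.562014
  phi_hat_1 = (2.0866 - (2.0866)(0.562014) - (3.0898)(0.270013)) / 4.4285 = 0.017978
So phi_hat = [0.0180, 0.5620, 0.2700].
Therefore phi_hat_1 = 0.0180.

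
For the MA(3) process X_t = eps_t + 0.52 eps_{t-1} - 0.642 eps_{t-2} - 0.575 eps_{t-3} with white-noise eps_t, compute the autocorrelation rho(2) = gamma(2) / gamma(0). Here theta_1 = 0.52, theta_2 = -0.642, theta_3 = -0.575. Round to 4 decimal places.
\rho(2) = -0.4674

For an MA(q) process with theta_0 = 1, the autocovariance is
  gamma(k) = sigma^2 * sum_{i=0..q-k} theta_i * theta_{i+k},
and rho(k) = gamma(k) / gamma(0). Sigma^2 cancels.
  numerator   = (1)*(-0.642) + (0.52)*(-0.575) = -0.941.
  denominator = (1)^2 + (0.52)^2 + (-0.642)^2 + (-0.575)^2 = 2.013189.
  rho(2) = -0.941 / 2.013189 = -0.4674.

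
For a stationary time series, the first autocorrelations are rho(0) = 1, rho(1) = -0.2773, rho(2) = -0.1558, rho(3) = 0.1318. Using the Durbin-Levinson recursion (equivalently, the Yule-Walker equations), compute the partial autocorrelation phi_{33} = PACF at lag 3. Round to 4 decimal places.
\phi_{33} = 0.0090

The PACF at lag k is phi_{kk}, the last component of the solution
to the Yule-Walker system G_k phi = r_k where
  (G_k)_{ij} = rho(|i - j|), (r_k)_i = rho(i), i,j = 1..k.
Equivalently, Durbin-Levinson gives phi_{kk} iteratively:
  phi_{11} = rho(1)
  phi_{kk} = [rho(k) - sum_{j=1..k-1} phi_{k-1,j} rho(k-j)]
            / [1 - sum_{j=1..k-1} phi_{k-1,j} rho(j)],
  phi_{k,j} = phi_{k-1,j} - phi_{kk} phi_{k-1,k-j},  j = 1..k-1.
Step k = 1:
  phi_11 = rho(1) = -0.2773.
Step k = 2:
  phi_22 = [rho(2) - phi_11 rho(1)] / [1 - phi_11 rho(1)] = [-0.1558 - (-0.2773)(-0.2773)] / [1 - (-0.2773)(-0.2773)]
         = -0.23269529 / 0.92310471 = -0.252079.
  Update: phi_21 = phi_11 - phi_22 phi_11 = -0.2773 - (-0.252079)(-0.2773) = -0.347202.
Step k = 3:
  phi_33 = [rho(3) - phi_21 rho(2) - phi_22 rho(1)] / [1 - phi_21 rho(1) - phi_22 rho(2)]
    numerator   = 0.1318 - (-0.347202)(-0.1558) - (-0.252079)(-0.2773) = 0.00780451
    denominator = 1 - (-0.347202)(-0.2773) - (-0.252079)(-0.1558) = 0.86444712
  phi_33 = 0.00780451 / 0.86444712 = 0.009.
Therefore phi_{33} = 0.0090.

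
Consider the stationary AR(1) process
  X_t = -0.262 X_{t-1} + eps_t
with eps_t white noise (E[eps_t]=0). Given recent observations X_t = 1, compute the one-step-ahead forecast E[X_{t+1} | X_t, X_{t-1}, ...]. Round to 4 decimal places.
E[X_{t+1} \mid \mathcal F_t] = -0.2620

For an AR(p) model X_t = c + sum_i phi_i X_{t-i} + eps_t, the
one-step-ahead conditional mean is
  E[X_{t+1} | X_t, ...] = c + sum_i phi_i X_{t+1-i}.
Substitute known values:
  E[X_{t+1} | ...] = (-0.262) * (1)
                   = -0.2620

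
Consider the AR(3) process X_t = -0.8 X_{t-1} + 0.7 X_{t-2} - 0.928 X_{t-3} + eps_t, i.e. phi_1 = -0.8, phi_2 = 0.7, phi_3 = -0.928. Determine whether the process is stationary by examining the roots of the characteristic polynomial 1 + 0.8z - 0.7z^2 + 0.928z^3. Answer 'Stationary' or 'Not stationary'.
\text{Not stationary}

The AR(p) characteristic polynomial is P(z) = 1 + 0.8z - 0.7z^2 + 0.928z^3.
Stationarity requires all roots to lie outside the unit circle, i.e. |z| > 1 for every root.
Degree 3: look for a simple real root z0 first, then factor out (1 - z/z0) and solve the remaining quadratic.
Testing z0 = -0.625: P(-0.625) = 1 + (0.8)(-0.625) + (-0.7)(-0.625)^2 + (0.928)(-0.625)^3
  = 1 + (-0.5) + (-0.273438) + (-0.226562) = 0.  So z_0 = -0.625 is a root, |z_0| = 0.625.
Divide out the factor (1 + 1.6 z) = (1 - z/z0) (since 1/z0 = -1.6):
  P(z) = (1 + 1.6 z)(1 + (-0.8) z + (0.58) z^2)
  [check: z-coef -0.8 - (-1.6) = 0.8; z^2-coef 0.58 - (-1.6)(-0.8) = -0.7; z^3-coef -(-1.6)(0.58) = 0.928.]
Remaining roots from the quadratic factor 1 + (-0.8) z + (0.58) z^2:
  Set 1 + (-0.8) z + (0.58) z^2 = 0, i.e. a z^2 + b z + c = 0 with a = 0.58, b = -0.8, c = 1.
  Discriminant D = b^2 - 4ac = (-0.8)^2 - 4*(0.58)*1 = 0.64 - (2.32) = -1.68.
  D < 0, so the roots are the complex-conjugate pair z = (-b +/- i sqrt(-D)) / (2a) = 0.6897 +/- 1.1174i.
  For a conjugate pair |z|^2 = z * conj(z) = (product of roots) = c/a = 1/(0.58) = 1.724138, so |z| = sqrt(1.724138) = 1.3131 for both roots.
Moduli of all roots: 0.6250, 1.3131, 1.3131.
All moduli strictly greater than 1? No.
Verdict: Not stationary.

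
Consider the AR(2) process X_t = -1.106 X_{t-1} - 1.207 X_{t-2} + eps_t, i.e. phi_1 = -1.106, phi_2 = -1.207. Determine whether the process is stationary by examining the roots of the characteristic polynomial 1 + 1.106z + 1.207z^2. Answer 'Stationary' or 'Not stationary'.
\text{Not stationary}

The AR(p) characteristic polynomial is P(z) = 1 + 1.106z + 1.207z^2.
Stationarity requires all roots to lie outside the unit circle, i.e. |z| > 1 for every root.
Set 1 + (1.106) z + (1.207) z^2 = 0, i.e. a z^2 + b z + c = 0 with a = 1.207, b = 1.106, c = 1.
Discriminant D = b^2 - 4ac = (1.106)^2 - 4*(1.207)*1 = 1.223236 - (4.828) = -3.604764.
D < 0, so the roots are the complex-conjugate pair z = (-b +/- i sqrt(-D)) / (2a) = -0.4582 +/- 0.7865i.
For a conjugate pair |z|^2 = z * conj(z) = (product of roots) = c/a = 1/(1.207) = 0.8285, so |z| = sqrt(0.8285) = 0.9102 for both roots.
Moduli of all roots: 0.9102, 0.9102.
All moduli strictly greater than 1? No.
Verdict: Not stationary.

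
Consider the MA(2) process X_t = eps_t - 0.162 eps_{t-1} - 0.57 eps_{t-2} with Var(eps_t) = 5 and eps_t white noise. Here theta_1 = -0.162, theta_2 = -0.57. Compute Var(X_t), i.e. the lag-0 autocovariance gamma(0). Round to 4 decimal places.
\gamma(0) = 6.7557

For an MA(q) process X_t = eps_t + sum_i theta_i eps_{t-i} with
Var(eps_t) = sigma^2, the variance is
  gamma(0) = sigma^2 * (1 + sum_i theta_i^2).
  sum_i theta_i^2 = (-0.162)^2 + (-0.57)^2 = 0.026244 + 0.3249 = 0.351144.
  gamma(0) = 5 * (1 + 0.351144) = 5 * 1.351144 = 6.75572, which rounds to 6.7557.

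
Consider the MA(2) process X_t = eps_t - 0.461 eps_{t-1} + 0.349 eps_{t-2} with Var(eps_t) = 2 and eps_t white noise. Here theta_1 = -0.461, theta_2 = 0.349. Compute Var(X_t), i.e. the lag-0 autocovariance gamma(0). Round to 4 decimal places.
\gamma(0) = 2.6686

For an MA(q) process X_t = eps_t + sum_i theta_i eps_{t-i} with
Var(eps_t) = sigma^2, the variance is
  gamma(0) = sigma^2 * (1 + sum_i theta_i^2).
  sum_i theta_i^2 = (-0.461)^2 + (0.349)^2 = 0.212521 + 0.121801 = 0.334322.
  gamma(0) = 2 * (1 + 0.334322) = 2 * 1.334322 = 2.668644, which rounds to 2.6686.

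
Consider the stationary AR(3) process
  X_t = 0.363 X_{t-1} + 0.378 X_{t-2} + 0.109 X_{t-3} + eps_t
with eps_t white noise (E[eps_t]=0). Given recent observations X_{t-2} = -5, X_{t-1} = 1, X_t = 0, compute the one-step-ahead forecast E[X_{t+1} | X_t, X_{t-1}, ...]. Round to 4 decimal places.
E[X_{t+1} \mid \mathcal F_t] = -0.1670

For an AR(p) model X_t = c + sum_i phi_i X_{t-i} + eps_t, the
one-step-ahead conditional mean is
  E[X_{t+1} | X_t, ...] = c + sum_i phi_i X_{t+1-i}.
Substitute known values:
  E[X_{t+1} | ...] = (0.363) * (0) + (0.378) * (1) + (0.109) * (-5)
                   = -0.1670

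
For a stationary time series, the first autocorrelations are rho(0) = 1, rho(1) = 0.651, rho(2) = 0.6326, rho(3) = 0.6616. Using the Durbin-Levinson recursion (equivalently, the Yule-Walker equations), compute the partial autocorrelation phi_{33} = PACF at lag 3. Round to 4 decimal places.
\phi_{33} = 0.3259

The PACF at lag k is phi_{kk}, the last component of the solution
to the Yule-Walker system G_k phi = r_k where
  (G_k)_{ij} = rho(|i - j|), (r_k)_i = rho(i), i,j = 1..k.
Equivalently, Durbin-Levinson gives phi_{kk} iteratively:
  phi_{11} = rho(1)
  phi_{kk} = [rho(k) - sum_{j=1..k-1} phi_{k-1,j} rho(k-j)]
            / [1 - sum_{j=1..k-1} phi_{k-1,j} rho(j)],
  phi_{k,j} = phi_{k-1,j} - phi_{kk} phi_{k-1,k-j},  j = 1..k-1.
Step k = 1:
  phi_11 = rho(1) = 0.651.
Step k = 2:
  phi_22 = [rho(2) - phi_11 rho(1)] / [1 - phi_11 rho(1)] = [0.6326 - (0.651)(0.651)] / [1 - (0.651)(0.651)]
         = 0.208799 / 0.576199 = 0.362373.
  Update: phi_21 = phi_11 - phi_22 phi_11 = 0.651 - (0.362373)(0.651) = 0.415095.
Step k = 3:
  phi_33 = [rho(3) - phi_21 rho(2) - phi_22 rho(1)] / [1 - phi_21 rho(1) - phi_22 rho(2)]
    numerator   = 0.6616 - (0.415095)(0.6326) - (0.362373)(0.651) = 0.16310595
    denominator = 1 - (0.415095)(0.651) - (0.362373)(0.6326) = 0.50053587
  phi_33 = 0.16310595 / 0.50053587 = 0.3259.
Therefore phi_{33} = 0.3259.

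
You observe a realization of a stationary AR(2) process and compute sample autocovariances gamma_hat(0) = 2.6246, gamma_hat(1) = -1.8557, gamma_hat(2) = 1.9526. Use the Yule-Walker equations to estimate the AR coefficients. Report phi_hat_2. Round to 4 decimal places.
\hat\phi_{2} = 0.4880

The Yule-Walker equations for an AR(p) process read, in matrix form,
  Gamma_p phi = r_p,   with   (Gamma_p)_{ij} = gamma(|i - j|),
                       (r_p)_i = gamma(i),   i,j = 1..p.
Substitute the sample gammas (Toeplitz matrix and right-hand side of size 2):
  Gamma_p = [[2.6246, -1.8557], [-1.8557, 2.6246]]
  r_p     = [-1.8557, 1.9526]
Written out:
  2.6246 phi_1 - 1.8557 phi_2 = -1.8557
  -1.8557 phi_1 + 2.6246 phi_2 = 1.9526
Solve by Cramer's rule:
  det = gamma(0)^2 - gamma(1)^2 = (2.6246)^2 - (-1.8557)^2 = 6.88852516 - 3.44362249 = 3.44490267
  phi_hat_1 = [gamma(1) gamma(0) - gamma(1) gamma(2)] / det = [(-1.8557)(2.6246) - (-1.8557)(1.9526)] / 3.44490267 = -1.2470304 / 3.44490267 = -0.362
  phi_hat_2 = [gamma(0) gamma(2) - gamma(1)^2] / det = [(2.6246)(1.9526) - (-1.8557)^2] / 3.44490267 = 1.68117147 / 3.44490267 = 0.488
So phi_hat = [-0.3620, 0.4880].
Therefore phi_hat_2 = 0.4880.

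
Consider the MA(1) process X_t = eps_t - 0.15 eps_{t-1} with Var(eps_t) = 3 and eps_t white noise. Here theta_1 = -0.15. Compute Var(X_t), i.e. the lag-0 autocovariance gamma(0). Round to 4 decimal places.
\gamma(0) = 3.0675

For an MA(q) process X_t = eps_t + sum_i theta_i eps_{t-i} with
Var(eps_t) = sigma^2, the variance is
  gamma(0) = sigma^2 * (1 + sum_i theta_i^2).
  sum_i theta_i^2 = (-0.15)^2 = 0.0225.
  gamma(0) = 3 * (1 + 0.0225) = 3 * 1.0225 = 3.0675.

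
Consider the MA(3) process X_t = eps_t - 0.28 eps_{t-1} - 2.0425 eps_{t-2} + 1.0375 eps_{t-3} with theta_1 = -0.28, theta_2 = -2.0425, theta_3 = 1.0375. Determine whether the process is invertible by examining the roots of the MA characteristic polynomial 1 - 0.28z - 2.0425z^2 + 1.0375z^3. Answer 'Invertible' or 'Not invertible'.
\text{Not invertible}

The MA(q) characteristic polynomial is P(z) = 1 - 0.28z - 2.0425z^2 + 1.0375z^3.
Invertibility requires all roots to lie outside the unit circle, i.e. |z| > 1 for every root.
Degree 3: look for a simple real root z0 first, then factor out (1 - z/z0) and solve the remaining quadratic.
Testing z0 = 0.8: P(0.8) = 1 + (-0.28)(0.8) + (-2.0425)(0.8)^2 + (1.0375)(0.8)^3
  = 1 + (-0.224) + (-1.3072) + (0.5312) = 0.  So z_0 = 0.8 is a root, |z_0| = 0.8.
Divide out the factor (1 - 1.25 z) = (1 - z/z0) (since 1/z0 = 1.25):
  P(z) = (1 - 1.25 z)(1 + (0.97) z + (-0.83) z^2)
  [check: z-coef 0.97 - (1.25) = -0.28; z^2-coef -0.83 - (1.25)(0.97) = -2.0425; z^3-coef -(1.25)(-0.83) = 1.0375.]
Remaining roots from the quadratic factor 1 + (0.97) z + (-0.83) z^2:
  Set 1 + (0.97) z + (-0.83) z^2 = 0, i.e. a z^2 + b z + c = 0 with a = -0.83, b = 0.97, c = 1.
  Discriminant D = b^2 - 4ac = (0.97)^2 - 4*(-0.83)*1 = 0.9409 - (-3.32) = 4.2609.
  D >= 0, so the roots are real: z = (-b +/- sqrt(D)) / (2a) = (-0.97 +/- 2.064195) / (-1.66).
    z_1 = (-0.97 + 2.064195) / (-1.66) = -0.6592,   |z_1| = 0.6592.
    z_2 = (-0.97 - 2.064195) / (-1.66) = 1.8278,   |z_2| = 1.8278.
Moduli of all roots: 0.8000, 0.6592, 1.8278.
All moduli strictly greater than 1? No.
Verdict: Not invertible.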